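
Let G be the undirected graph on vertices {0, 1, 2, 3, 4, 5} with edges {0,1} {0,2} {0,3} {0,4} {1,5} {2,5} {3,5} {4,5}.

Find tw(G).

A width-2 tree decomposition is:
Bags: B1 = {0, 3, 5}  B2 = {0, 4, 5}  B3 = {0, 2, 5}  B4 = {0, 1, 5}
Tree: B1–B2, B2–B3, B3–B4
The largest bag has 3 vertices, giving width 2; this decomposition certifies tw(G) ≤ 2. Since 3–0–4–5–3 is a cycle in G, G is not acyclic. Forests are exactly the graphs of treewidth ≤ 1, so tw(G) ≥ 2. The upper and lower bounds meet at 2, so that is the treewidth.

2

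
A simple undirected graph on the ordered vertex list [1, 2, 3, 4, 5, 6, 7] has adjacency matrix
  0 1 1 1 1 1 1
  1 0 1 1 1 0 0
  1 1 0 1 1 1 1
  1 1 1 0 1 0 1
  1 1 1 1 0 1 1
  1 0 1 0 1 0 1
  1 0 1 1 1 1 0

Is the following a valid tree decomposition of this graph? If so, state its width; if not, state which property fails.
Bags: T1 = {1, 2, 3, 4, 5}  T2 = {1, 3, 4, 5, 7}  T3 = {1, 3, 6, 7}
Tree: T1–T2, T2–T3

No — edge (5,6) lies in no bag.

A tree decomposition must satisfy three properties: every vertex lies in some bag; for every edge, both endpoints lie together in some bag; and for every vertex, the bags containing it form a connected subtree. Here edge (5,6) lies in no bag, so the decomposition is invalid.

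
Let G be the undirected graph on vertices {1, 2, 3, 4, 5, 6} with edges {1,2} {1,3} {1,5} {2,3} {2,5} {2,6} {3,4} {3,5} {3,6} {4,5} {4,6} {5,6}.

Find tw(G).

A width-3 tree decomposition is:
Bags: B1 = {2, 3, 5, 6}  B2 = {3, 4, 5, 6}  B3 = {1, 2, 3, 5}
Tree: B1–B2, B1–B3
Each bag holds 4 vertices, so the decomposition has width 3, which upper-bounds the treewidth. For the lower bound, the 4 vertices {1, 2, 3, 5} are pairwise adjacent, and any tree decomposition puts a clique entirely inside one bag — forcing width ≥ 3. Therefore the treewidth is 3.

3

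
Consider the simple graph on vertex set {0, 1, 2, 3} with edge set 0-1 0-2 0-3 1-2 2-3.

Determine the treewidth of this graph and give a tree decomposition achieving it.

Treewidth 2.
Bags: B1 = {0, 2, 3}  B2 = {0, 1, 2}
Tree: B1–B2

The largest bag has 3 vertices, giving width 2; this decomposition certifies tw(G) ≤ 2. On the other hand G contains the 3-clique {0, 1, 2}. A clique must lie in a single bag of any decomposition, so no decomposition can have width below 2. The upper and lower bounds meet at 2, so that is the treewidth.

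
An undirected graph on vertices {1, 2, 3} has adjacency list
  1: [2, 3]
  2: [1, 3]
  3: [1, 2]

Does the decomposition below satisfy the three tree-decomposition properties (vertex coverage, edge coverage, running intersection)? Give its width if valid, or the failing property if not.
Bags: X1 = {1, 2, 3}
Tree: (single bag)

Yes; width 2.

Vertex coverage: the bags together contain {1, 2, 3}, the full vertex set. Edge coverage: each edge of G has both endpoints in at least one bag. Running intersection: for every vertex, the bags containing it form a connected subtree. All three properties hold, so this is a valid tree decomposition of width max|bag| − 1 = 2, and hence tw(G) ≤ 2.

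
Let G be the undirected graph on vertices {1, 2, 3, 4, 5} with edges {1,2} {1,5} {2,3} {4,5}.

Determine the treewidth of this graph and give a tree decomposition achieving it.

Each bag holds 2 vertices, so the decomposition has width 1, which upper-bounds the treewidth. Since G has at least one edge (e.g. 4–5), it is not an edgeless graph, so tw(G) ≥ 1. Combining the bounds, tw(G) = 1.

Treewidth 1.
One such decomposition:
Bags: B1 = {4, 5}  B2 = {1, 5}  B3 = {1, 2}  B4 = {2, 3}
Tree: B1–B2, B2–B3, B3–B4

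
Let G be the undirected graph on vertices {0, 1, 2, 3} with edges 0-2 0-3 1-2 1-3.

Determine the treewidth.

2

A width-2 tree decomposition is:
Bags: B1 = {0, 1, 3}  B2 = {0, 1, 2}
Tree: B1–B2
Every bag has size at most 3, so the width is 3 − 1 = 2 and tw(G) ≤ 2. Since 0–3–1–2–0 is a cycle in G, G is not acyclic. Forests are exactly the graphs of treewidth ≤ 1, so tw(G) ≥ 2. Hence tw(G) = 2 exactly.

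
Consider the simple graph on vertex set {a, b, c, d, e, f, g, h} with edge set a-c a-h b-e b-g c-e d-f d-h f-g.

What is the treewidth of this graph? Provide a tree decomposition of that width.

Treewidth 2.
One optimal decomposition is:
Bags: B1 = {b, f, g}  B2 = {b, e, f}  B3 = {c, e, f}  B4 = {a, c, f}  B5 = {a, f, h}  B6 = {d, f, h}
Tree: B1–B2, B2–B3, B3–B4, B4–B5, B5–B6

Each bag holds 3 vertices, so the decomposition has width 2, which upper-bounds the treewidth. The edges f–g–b–e–c–a–h–d–f form a cycle, so G is not a tree and its treewidth is at least 2. Combining the bounds, tw(G) = 2.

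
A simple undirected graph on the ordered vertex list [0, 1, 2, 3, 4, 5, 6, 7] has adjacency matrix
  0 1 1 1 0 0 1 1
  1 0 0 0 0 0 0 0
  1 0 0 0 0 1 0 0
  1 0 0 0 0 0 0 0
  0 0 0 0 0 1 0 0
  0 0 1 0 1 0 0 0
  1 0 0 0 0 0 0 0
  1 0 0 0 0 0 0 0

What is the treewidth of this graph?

A width-1 tree decomposition is:
Bags: B1 = {0, 2}  B2 = {0, 1}  B3 = {2, 5}  B4 = {4, 5}  B5 = {0, 6}  B6 = {0, 7}  B7 = {0, 3}
Tree: B1–B2, B1–B3, B3–B4, B1–B5, B1–B6, B1–B7
Every bag has size at most 2, so the width is 2 − 1 = 1 and tw(G) ≤ 1. Since G has at least one edge (e.g. 2–0), it is not an edgeless graph, so tw(G) ≥ 1. The upper and lower bounds meet at 1, so that is the treewidth.

1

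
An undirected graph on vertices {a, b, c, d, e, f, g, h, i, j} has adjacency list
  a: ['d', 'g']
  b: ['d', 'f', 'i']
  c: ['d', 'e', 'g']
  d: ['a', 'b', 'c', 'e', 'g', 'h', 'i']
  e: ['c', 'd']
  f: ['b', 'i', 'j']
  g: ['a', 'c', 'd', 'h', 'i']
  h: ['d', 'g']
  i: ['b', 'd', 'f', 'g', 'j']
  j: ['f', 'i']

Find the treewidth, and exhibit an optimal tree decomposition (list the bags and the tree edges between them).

Treewidth 2.
One optimal decomposition is:
Bags: B1 = {c, d, g}  B2 = {d, g, i}  B3 = {b, d, i}  B4 = {a, d, g}  B5 = {c, d, e}  B6 = {b, f, i}  B7 = {d, g, h}  B8 = {f, i, j}
Tree: B1–B2, B2–B3, B1–B4, B1–B5, B3–B6, B4–B7, B6–B8

The largest bag has 3 vertices, giving width 2; this decomposition certifies tw(G) ≤ 2. For the lower bound, the 3 vertices {d, g, h} are pairwise adjacent, and any tree decomposition puts a clique entirely inside one bag — forcing width ≥ 2. The upper and lower bounds meet at 2, so that is the treewidth.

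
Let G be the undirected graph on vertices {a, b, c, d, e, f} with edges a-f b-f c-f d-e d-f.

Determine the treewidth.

A width-1 tree decomposition is:
Bags: B1 = {b, f}  B2 = {c, f}  B3 = {d, f}  B4 = {a, f}  B5 = {d, e}
Tree: B1–B2, B2–B3, B1–B4, B3–B5
Every bag has size at most 2, so the width is 2 − 1 = 1 and tw(G) ≤ 1. G has an edge, so its treewidth is at least 1. Combining the bounds, tw(G) = 1.

1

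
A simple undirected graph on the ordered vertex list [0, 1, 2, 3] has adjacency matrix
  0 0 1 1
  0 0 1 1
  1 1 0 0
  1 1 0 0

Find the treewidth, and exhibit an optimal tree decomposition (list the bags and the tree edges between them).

Each bag holds 3 vertices, so the decomposition has width 2, which upper-bounds the treewidth. Since 1–2–0–3–1 is a cycle in G, G is not acyclic. Forests are exactly the graphs of treewidth ≤ 1, so tw(G) ≥ 2. Hence tw(G) = 2 exactly.

Treewidth 2.
One such decomposition:
Bags: B1 = {0, 1, 2}  B2 = {0, 1, 3}
Tree: B1–B2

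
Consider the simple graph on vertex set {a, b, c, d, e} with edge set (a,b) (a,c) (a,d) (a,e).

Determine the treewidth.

1

A width-1 tree decomposition is:
Bags: B1 = {a, e}  B2 = {a, c}  B3 = {a, b}  B4 = {a, d}
Tree: B1–B2, B1–B3, B3–B4
The largest bag has 2 vertices, giving width 1; this decomposition certifies tw(G) ≤ 1. Since G has at least one edge (e.g. e–a), it is not an edgeless graph, so tw(G) ≥ 1. Hence tw(G) = 1 exactly.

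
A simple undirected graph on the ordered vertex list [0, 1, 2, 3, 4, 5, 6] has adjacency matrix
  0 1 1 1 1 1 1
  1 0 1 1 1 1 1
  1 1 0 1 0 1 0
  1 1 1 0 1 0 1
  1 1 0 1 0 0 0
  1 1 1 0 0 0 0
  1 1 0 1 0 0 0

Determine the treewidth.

A width-3 tree decomposition is:
Bags: B1 = {0, 1, 2, 3}  B2 = {0, 1, 3, 6}  B3 = {0, 1, 2, 5}  B4 = {0, 1, 3, 4}
Tree: B1–B2, B1–B3, B1–B4
The largest bag has 4 vertices, giving width 3; this decomposition certifies tw(G) ≤ 3. For the lower bound, the 4 vertices {0, 1, 2, 3} are pairwise adjacent, and any tree decomposition puts a clique entirely inside one bag — forcing width ≥ 3. Hence tw(G) = 3 exactly.

3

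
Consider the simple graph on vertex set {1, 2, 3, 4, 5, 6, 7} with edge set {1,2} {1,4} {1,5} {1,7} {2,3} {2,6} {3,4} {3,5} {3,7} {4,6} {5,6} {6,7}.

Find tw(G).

A width-3 tree decomposition is:
Bags: B1 = {1, 3, 5, 6}  B2 = {1, 2, 3, 6}  B3 = {1, 3, 6, 7}  B4 = {1, 3, 4, 6}
Tree: B1–B2, B2–B3, B3–B4
Each bag holds 4 vertices, so the decomposition has width 3, which upper-bounds the treewidth. For the lower bound: the 4 vertex sets {3,5}, {2,6}, {1}, {7} are disjoint, each induces a connected subgraph, and every pair is joined by at least one edge of G. Contracting each set to a single vertex therefore yields K_{4} as a minor, and since treewidth is minor-monotone, tw(G) ≥ tw(K_{4}) = 3. Combining the bounds, tw(G) = 3.

3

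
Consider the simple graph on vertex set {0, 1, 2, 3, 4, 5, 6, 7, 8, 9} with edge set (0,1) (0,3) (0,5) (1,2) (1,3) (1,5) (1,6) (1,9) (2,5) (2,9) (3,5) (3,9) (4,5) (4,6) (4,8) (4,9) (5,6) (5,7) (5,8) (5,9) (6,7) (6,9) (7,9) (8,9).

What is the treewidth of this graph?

3

A width-3 tree decomposition is:
Bags: B1 = {1, 5, 6, 9}  B2 = {1, 3, 5, 9}  B3 = {4, 5, 6, 9}  B4 = {0, 1, 3, 5}  B5 = {4, 5, 8, 9}  B6 = {1, 2, 5, 9}  B7 = {5, 6, 7, 9}
Tree: B1–B2, B1–B3, B2–B4, B3–B5, B1–B6, B1–B7
Every bag has size at most 4, so the width is 4 − 1 = 3 and tw(G) ≤ 3. Conversely, {0, 1, 3, 5} is a clique of size 4, and the vertices of any clique must share a bag in every tree decomposition; so some bag has ≥ 4 vertices and tw(G) ≥ 3. Hence tw(G) = 3 exactly.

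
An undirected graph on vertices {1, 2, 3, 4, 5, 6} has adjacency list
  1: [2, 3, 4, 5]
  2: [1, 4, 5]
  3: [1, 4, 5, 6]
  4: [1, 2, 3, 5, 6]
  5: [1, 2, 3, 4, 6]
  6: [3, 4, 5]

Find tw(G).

3

A width-3 tree decomposition is:
Bags: B1 = {1, 3, 4, 5}  B2 = {3, 4, 5, 6}  B3 = {1, 2, 4, 5}
Tree: B1–B2, B1–B3
The largest bag has 4 vertices, giving width 3; this decomposition certifies tw(G) ≤ 3. Conversely, {1, 2, 4, 5} is a clique of size 4, and the vertices of any clique must share a bag in every tree decomposition; so some bag has ≥ 4 vertices and tw(G) ≥ 3. The upper and lower bounds meet at 3, so that is the treewidth.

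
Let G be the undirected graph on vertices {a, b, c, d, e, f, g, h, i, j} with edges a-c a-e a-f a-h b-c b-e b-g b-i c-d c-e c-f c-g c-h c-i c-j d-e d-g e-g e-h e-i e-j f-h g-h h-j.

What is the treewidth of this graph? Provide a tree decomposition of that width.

The largest bag has 4 vertices, giving width 3; this decomposition certifies tw(G) ≤ 3. Conversely, {c, d, e, g} is a clique of size 4, and the vertices of any clique must share a bag in every tree decomposition; so some bag has ≥ 4 vertices and tw(G) ≥ 3. Therefore the treewidth is 3.

Treewidth 3.
One optimal decomposition is:
Bags: B1 = {c, e, g, h}  B2 = {c, d, e, g}  B3 = {c, e, h, j}  B4 = {a, c, e, h}  B5 = {a, c, f, h}  B6 = {b, c, e, g}  B7 = {b, c, e, i}
Tree: B1–B2, B1–B3, B1–B4, B4–B5, B1–B6, B6–B7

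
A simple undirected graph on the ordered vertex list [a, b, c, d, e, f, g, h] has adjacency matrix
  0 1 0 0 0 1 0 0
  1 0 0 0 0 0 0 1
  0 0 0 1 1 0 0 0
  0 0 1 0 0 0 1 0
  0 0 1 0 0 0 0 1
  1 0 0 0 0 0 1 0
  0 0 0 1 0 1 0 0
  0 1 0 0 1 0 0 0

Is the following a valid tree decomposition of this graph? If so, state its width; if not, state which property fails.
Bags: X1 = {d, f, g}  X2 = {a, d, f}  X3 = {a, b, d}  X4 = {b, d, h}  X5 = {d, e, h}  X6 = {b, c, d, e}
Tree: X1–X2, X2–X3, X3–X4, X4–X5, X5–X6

A tree decomposition must satisfy three properties: every vertex lies in some bag; for every edge, both endpoints lie together in some bag; and for every vertex, the bags containing it form a connected subtree. Here bags containing vertex b are not connected in the tree, so the decomposition is invalid.

No — bags containing vertex b are not connected in the tree.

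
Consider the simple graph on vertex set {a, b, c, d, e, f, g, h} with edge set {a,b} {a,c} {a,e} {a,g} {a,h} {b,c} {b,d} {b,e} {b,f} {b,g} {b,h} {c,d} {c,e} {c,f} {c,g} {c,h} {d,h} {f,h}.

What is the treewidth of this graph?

A width-3 tree decomposition is:
Bags: B1 = {a, b, c, h}  B2 = {b, c, f, h}  B3 = {a, b, c, g}  B4 = {b, c, d, h}  B5 = {a, b, c, e}
Tree: B1–B2, B1–B3, B1–B4, B1–B5
The largest bag has 4 vertices, giving width 3; this decomposition certifies tw(G) ≤ 3. Conversely, {a, b, c, g} is a clique of size 4, and the vertices of any clique must share a bag in every tree decomposition; so some bag has ≥ 4 vertices and tw(G) ≥ 3. Combining the bounds, tw(G) = 3.

3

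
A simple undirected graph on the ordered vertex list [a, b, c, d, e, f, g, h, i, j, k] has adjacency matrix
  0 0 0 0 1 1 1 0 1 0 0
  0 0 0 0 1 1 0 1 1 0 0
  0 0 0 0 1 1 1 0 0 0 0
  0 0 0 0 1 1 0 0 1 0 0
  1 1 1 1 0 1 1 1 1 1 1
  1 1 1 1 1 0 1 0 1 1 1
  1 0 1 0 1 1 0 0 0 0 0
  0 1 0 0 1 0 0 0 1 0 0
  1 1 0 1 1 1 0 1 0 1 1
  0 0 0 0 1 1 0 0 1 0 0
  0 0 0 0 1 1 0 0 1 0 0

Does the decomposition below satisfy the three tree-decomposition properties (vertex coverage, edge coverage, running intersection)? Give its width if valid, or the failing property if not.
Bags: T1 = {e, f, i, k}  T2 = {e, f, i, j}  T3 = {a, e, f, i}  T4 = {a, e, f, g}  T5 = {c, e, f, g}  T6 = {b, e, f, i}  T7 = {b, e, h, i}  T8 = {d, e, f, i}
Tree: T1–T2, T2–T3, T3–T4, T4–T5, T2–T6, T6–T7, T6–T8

Vertex coverage: the bags together contain {a, b, c, d, e, f, g, h, i, j, k}, the full vertex set. Edge coverage: each edge of G has both endpoints in at least one bag. Running intersection: for every vertex, the bags containing it form a connected subtree. All three properties hold, so this is a valid tree decomposition of width max|bag| − 1 = 3, and hence tw(G) ≤ 3.

Yes; width 3.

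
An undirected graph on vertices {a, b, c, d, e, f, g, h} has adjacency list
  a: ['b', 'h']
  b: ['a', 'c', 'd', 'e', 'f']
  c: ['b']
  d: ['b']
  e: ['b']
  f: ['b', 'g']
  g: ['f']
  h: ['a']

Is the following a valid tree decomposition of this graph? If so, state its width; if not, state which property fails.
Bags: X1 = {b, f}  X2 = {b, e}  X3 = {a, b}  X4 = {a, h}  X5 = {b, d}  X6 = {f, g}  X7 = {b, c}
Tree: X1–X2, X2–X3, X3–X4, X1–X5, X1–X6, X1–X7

Checking the three conditions: (i) the bags cover all of {a, b, c, d, e, f, g, h}; (ii) for each edge, some bag contains both endpoints; (iii) the bags containing any fixed vertex form a subtree. All hold, so the decomposition is valid with width 2 − 1 = 1.

Yes; width 1.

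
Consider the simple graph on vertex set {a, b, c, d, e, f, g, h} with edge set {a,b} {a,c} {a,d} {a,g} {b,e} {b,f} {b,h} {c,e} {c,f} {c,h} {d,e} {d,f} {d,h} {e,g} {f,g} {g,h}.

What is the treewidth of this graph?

4

A width-4 tree decomposition is:
Bags: B1 = {a, b, c, d, g}  B2 = {b, c, d, g, h}  B3 = {b, c, d, e, g}  B4 = {b, c, d, f, g}
Tree: B1–B2, B2–B3, B3–B4
Each bag holds 5 vertices, so the decomposition has width 4, which upper-bounds the treewidth. For the lower bound: the 5 vertex sets {a,c}, {d,h}, {e,g}, {b}, {f} are disjoint, each induces a connected subgraph, and every pair is joined by at least one edge of G. Contracting each set to a single vertex therefore yields K_{5} as a minor, and since treewidth is minor-monotone, tw(G) ≥ tw(K_{5}) = 4. The upper and lower bounds meet at 4, so that is the treewidth.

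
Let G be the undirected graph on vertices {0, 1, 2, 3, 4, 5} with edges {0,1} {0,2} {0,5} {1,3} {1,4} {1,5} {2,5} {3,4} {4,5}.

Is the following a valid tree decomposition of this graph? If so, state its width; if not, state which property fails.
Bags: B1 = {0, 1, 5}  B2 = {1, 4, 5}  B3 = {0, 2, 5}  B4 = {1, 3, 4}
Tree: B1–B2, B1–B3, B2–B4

Checking the three conditions: (i) the bags cover all of {0, 1, 2, 3, 4, 5}; (ii) for each edge, some bag contains both endpoints; (iii) the bags containing any fixed vertex form a subtree. All hold, so the decomposition is valid with width 3 − 1 = 2.

Yes; width 2.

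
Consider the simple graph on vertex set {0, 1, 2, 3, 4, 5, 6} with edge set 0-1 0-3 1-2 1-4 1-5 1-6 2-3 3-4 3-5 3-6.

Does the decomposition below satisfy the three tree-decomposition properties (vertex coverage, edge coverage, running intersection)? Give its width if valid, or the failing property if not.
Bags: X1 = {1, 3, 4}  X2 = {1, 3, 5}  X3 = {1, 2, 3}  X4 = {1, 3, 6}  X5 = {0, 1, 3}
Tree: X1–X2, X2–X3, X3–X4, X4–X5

Checking the three conditions: (i) the bags cover all of {0, 1, 2, 3, 4, 5, 6}; (ii) for each edge, some bag contains both endpoints; (iii) the bags containing any fixed vertex form a subtree. All hold, so the decomposition is valid with width 3 − 1 = 2.

Yes; width 2.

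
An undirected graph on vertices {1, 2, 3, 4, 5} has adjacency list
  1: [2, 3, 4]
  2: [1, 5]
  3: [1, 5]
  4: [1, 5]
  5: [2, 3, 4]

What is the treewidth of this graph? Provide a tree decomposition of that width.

The largest bag has 3 vertices, giving width 2; this decomposition certifies tw(G) ≤ 2. Since 3–1–4–5–3 is a cycle in G, G is not acyclic. Forests are exactly the graphs of treewidth ≤ 1, so tw(G) ≥ 2. Combining the bounds, tw(G) = 2.

Treewidth 2.
Bags: B1 = {1, 3, 5}  B2 = {1, 4, 5}  B3 = {1, 2, 5}
Tree: B1–B2, B2–B3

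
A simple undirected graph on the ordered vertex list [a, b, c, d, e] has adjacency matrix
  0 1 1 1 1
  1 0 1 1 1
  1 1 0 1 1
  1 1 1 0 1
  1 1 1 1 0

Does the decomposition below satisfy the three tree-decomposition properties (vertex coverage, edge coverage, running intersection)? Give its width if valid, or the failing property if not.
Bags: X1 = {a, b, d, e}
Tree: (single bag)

A tree decomposition must satisfy three properties: every vertex lies in some bag; for every edge, both endpoints lie together in some bag; and for every vertex, the bags containing it form a connected subtree. Here vertex c appears in no bag, so the decomposition is invalid.

No — vertex c appears in no bag.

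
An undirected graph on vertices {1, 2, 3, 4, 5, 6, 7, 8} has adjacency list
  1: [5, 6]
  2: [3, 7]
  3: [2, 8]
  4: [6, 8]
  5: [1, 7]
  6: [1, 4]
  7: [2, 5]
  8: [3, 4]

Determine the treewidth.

2

A width-2 tree decomposition is:
Bags: B1 = {2, 3, 7}  B2 = {3, 7, 8}  B3 = {4, 7, 8}  B4 = {4, 6, 7}  B5 = {1, 6, 7}  B6 = {1, 5, 7}
Tree: B1–B2, B2–B3, B3–B4, B4–B5, B5–B6
Every bag has size at most 3, so the width is 3 − 1 = 2 and tw(G) ≤ 2. For the lower bound, G contains the cycle 7–2–3–8–4–6–1–5–7, so G is not a forest; only forests have treewidth ≤ 1, hence tw(G) ≥ 2. Therefore the treewidth is 2.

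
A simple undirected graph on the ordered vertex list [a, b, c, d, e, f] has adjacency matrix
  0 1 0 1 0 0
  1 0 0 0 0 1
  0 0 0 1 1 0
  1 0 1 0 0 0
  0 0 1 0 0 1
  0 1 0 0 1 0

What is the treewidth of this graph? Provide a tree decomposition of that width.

The largest bag has 3 vertices, giving width 2; this decomposition certifies tw(G) ≤ 2. Since b–f–e–c–d–a–b is a cycle in G, G is not acyclic. Forests are exactly the graphs of treewidth ≤ 1, so tw(G) ≥ 2. The upper and lower bounds meet at 2, so that is the treewidth.

Treewidth 2.
One such decomposition:
Bags: B1 = {b, e, f}  B2 = {b, c, e}  B3 = {b, c, d}  B4 = {a, b, d}
Tree: B1–B2, B2–B3, B3–B4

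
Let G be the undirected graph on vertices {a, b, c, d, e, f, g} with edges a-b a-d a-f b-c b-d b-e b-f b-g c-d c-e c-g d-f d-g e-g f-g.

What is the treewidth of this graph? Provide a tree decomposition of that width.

The largest bag has 4 vertices, giving width 3; this decomposition certifies tw(G) ≤ 3. On the other hand G contains the 4-clique {b, c, d, g}. A clique must lie in a single bag of any decomposition, so no decomposition can have width below 3. Combining the bounds, tw(G) = 3.

Treewidth 3.
One optimal decomposition is:
Bags: B1 = {a, b, d, f}  B2 = {b, d, f, g}  B3 = {b, c, d, g}  B4 = {b, c, e, g}
Tree: B1–B2, B2–B3, B3–B4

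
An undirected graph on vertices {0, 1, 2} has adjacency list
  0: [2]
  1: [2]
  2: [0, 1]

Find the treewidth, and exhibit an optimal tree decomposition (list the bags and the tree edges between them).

Every bag has size at most 2, so the width is 2 − 1 = 1 and tw(G) ≤ 1. Since G has at least one edge (e.g. 2–1), it is not an edgeless graph, so tw(G) ≥ 1. Combining the bounds, tw(G) = 1.

Treewidth 1.
One optimal decomposition is:
Bags: B1 = {1, 2}  B2 = {0, 2}
Tree: B1–B2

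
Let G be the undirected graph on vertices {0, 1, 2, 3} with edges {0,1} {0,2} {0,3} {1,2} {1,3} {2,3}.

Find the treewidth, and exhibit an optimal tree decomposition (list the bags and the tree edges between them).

Treewidth 3.
One such decomposition:
Bags: B1 = {0, 1, 2, 3}
Tree: (single bag)

With just one bag of size 4, the width is 4 − 1 = 3, so tw(G) ≤ 3. Conversely, {0, 1, 2, 3} is a clique of size 4, and the vertices of any clique must share a bag in every tree decomposition; so some bag has ≥ 4 vertices and tw(G) ≥ 3. Therefore the treewidth is 3.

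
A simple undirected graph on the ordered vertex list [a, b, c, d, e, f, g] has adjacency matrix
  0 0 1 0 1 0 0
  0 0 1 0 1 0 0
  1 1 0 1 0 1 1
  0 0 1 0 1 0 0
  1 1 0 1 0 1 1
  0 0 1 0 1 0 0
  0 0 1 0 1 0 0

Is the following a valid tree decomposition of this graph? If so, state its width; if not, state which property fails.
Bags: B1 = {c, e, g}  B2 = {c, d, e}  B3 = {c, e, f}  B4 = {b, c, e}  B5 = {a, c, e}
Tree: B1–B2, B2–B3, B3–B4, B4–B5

Yes; width 2.

Vertex coverage: the bags together contain {a, b, c, d, e, f, g}, the full vertex set. Edge coverage: each edge of G has both endpoints in at least one bag. Running intersection: for every vertex, the bags containing it form a connected subtree. All three properties hold, so this is a valid tree decomposition of width max|bag| − 1 = 2, and hence tw(G) ≤ 2.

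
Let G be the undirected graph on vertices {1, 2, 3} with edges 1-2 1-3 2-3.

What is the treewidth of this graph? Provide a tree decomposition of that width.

With just one bag of size 3, the width is 3 − 1 = 2, so tw(G) ≤ 2. On the other hand G contains the 3-clique {1, 2, 3}. A clique must lie in a single bag of any decomposition, so no decomposition can have width below 2. The upper and lower bounds meet at 2, so that is the treewidth.

Treewidth 2.
One such decomposition:
Bags: B1 = {1, 2, 3}
Tree: (single bag)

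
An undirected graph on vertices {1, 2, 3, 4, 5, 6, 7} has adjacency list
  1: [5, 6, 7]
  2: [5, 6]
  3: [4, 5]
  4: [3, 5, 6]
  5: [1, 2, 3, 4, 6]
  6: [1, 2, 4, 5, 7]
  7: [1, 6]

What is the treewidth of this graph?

2

A width-2 tree decomposition is:
Bags: B1 = {2, 5, 6}  B2 = {1, 5, 6}  B3 = {4, 5, 6}  B4 = {1, 6, 7}  B5 = {3, 4, 5}
Tree: B1–B2, B2–B3, B2–B4, B3–B5
Every bag has size at most 3, so the width is 3 − 1 = 2 and tw(G) ≤ 2. On the other hand G contains the 3-clique {3, 4, 5}. A clique must lie in a single bag of any decomposition, so no decomposition can have width below 2. Hence tw(G) = 2 exactly.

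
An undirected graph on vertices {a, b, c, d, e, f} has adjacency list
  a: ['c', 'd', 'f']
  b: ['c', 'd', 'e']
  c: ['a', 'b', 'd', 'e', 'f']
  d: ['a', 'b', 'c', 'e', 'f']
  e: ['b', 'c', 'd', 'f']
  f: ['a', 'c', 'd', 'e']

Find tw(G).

A width-3 tree decomposition is:
Bags: B1 = {c, d, e, f}  B2 = {a, c, d, f}  B3 = {b, c, d, e}
Tree: B1–B2, B1–B3
Every bag has size at most 4, so the width is 4 − 1 = 3 and tw(G) ≤ 3. On the other hand G contains the 4-clique {c, d, e, f}. A clique must lie in a single bag of any decomposition, so no decomposition can have width below 3. Hence tw(G) = 3 exactly.

3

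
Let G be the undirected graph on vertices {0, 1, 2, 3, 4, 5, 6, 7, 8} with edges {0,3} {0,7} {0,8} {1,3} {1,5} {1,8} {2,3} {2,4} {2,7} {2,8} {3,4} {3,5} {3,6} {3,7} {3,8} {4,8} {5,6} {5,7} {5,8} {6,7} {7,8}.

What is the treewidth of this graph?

A width-3 tree decomposition is:
Bags: B1 = {3, 5, 7, 8}  B2 = {2, 3, 7, 8}  B3 = {1, 3, 5, 8}  B4 = {0, 3, 7, 8}  B5 = {3, 5, 6, 7}  B6 = {2, 3, 4, 8}
Tree: B1–B2, B1–B3, B2–B4, B1–B5, B2–B6
The largest bag has 4 vertices, giving width 3; this decomposition certifies tw(G) ≤ 3. Conversely, {1, 3, 5, 8} is a clique of size 4, and the vertices of any clique must share a bag in every tree decomposition; so some bag has ≥ 4 vertices and tw(G) ≥ 3. Combining the bounds, tw(G) = 3.

3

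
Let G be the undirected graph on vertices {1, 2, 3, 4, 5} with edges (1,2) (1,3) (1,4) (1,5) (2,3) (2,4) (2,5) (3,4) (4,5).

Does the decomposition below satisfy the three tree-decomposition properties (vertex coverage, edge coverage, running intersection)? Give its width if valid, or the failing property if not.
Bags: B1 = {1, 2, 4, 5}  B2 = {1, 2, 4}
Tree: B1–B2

A tree decomposition must satisfy three properties: every vertex lies in some bag; for every edge, both endpoints lie together in some bag; and for every vertex, the bags containing it form a connected subtree. Here vertex 3 appears in no bag, so the decomposition is invalid.

No — vertex 3 appears in no bag.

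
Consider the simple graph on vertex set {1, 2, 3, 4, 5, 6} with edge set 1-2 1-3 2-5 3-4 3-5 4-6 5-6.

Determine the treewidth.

A width-2 tree decomposition is:
Bags: B1 = {4, 5, 6}  B2 = {3, 4, 5}  B3 = {2, 3, 5}  B4 = {1, 2, 3}
Tree: B1–B2, B2–B3, B3–B4
Each bag holds 3 vertices, so the decomposition has width 2, which upper-bounds the treewidth. Since 6–4–3–5–6 is a cycle in G, G is not acyclic. Forests are exactly the graphs of treewidth ≤ 1, so tw(G) ≥ 2. Combining the bounds, tw(G) = 2.

2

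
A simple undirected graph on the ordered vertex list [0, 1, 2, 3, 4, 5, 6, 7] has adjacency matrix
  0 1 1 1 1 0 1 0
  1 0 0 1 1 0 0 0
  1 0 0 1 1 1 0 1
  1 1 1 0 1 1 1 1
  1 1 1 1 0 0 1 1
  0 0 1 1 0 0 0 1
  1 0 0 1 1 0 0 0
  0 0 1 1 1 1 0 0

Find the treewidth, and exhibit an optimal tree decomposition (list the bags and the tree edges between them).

Treewidth 3.
One such decomposition:
Bags: B1 = {0, 3, 4, 6}  B2 = {0, 2, 3, 4}  B3 = {2, 3, 4, 7}  B4 = {2, 3, 5, 7}  B5 = {0, 1, 3, 4}
Tree: B1–B2, B2–B3, B3–B4, B1–B5

Every bag has size at most 4, so the width is 4 − 1 = 3 and tw(G) ≤ 3. Conversely, {0, 1, 3, 4} is a clique of size 4, and the vertices of any clique must share a bag in every tree decomposition; so some bag has ≥ 4 vertices and tw(G) ≥ 3. Therefore the treewidth is 3.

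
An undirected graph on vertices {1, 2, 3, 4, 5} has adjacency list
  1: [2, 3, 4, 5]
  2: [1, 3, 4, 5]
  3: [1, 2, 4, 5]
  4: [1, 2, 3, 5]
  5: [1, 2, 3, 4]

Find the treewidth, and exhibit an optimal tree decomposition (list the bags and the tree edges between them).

Treewidth 4.
One optimal decomposition is:
Bags: B1 = {1, 2, 3, 4, 5}
Tree: (single bag)

With just one bag of size 5, the width is 5 − 1 = 4, so tw(G) ≤ 4. Conversely, {1, 2, 3, 4, 5} is a clique of size 5, and the vertices of any clique must share a bag in every tree decomposition; so some bag has ≥ 5 vertices and tw(G) ≥ 4. The upper and lower bounds meet at 4, so that is the treewidth.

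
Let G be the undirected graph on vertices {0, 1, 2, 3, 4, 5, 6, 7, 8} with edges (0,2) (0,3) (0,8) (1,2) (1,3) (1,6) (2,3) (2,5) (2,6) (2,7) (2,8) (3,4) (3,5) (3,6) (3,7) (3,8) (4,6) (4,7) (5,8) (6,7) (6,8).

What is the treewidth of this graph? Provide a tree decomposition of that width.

Treewidth 3.
Bags: B1 = {3, 4, 6, 7}  B2 = {2, 3, 6, 7}  B3 = {2, 3, 6, 8}  B4 = {0, 2, 3, 8}  B5 = {2, 3, 5, 8}  B6 = {1, 2, 3, 6}
Tree: B1–B2, B2–B3, B3–B4, B3–B5, B2–B6

The largest bag has 4 vertices, giving width 3; this decomposition certifies tw(G) ≤ 3. Conversely, {0, 2, 3, 8} is a clique of size 4, and the vertices of any clique must share a bag in every tree decomposition; so some bag has ≥ 4 vertices and tw(G) ≥ 3. Hence tw(G) = 3 exactly.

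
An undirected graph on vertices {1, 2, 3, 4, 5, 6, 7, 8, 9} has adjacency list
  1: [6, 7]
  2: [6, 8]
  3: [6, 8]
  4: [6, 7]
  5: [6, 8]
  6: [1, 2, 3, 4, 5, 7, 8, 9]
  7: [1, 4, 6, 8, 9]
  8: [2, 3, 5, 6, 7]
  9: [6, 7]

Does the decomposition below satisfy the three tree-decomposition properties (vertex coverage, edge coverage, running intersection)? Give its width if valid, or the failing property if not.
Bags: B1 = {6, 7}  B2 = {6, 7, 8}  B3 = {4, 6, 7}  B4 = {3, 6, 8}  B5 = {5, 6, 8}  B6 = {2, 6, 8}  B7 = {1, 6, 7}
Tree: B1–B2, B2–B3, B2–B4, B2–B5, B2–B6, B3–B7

No — vertex 9 appears in no bag.

A tree decomposition must satisfy three properties: every vertex lies in some bag; for every edge, both endpoints lie together in some bag; and for every vertex, the bags containing it form a connected subtree. Here vertex 9 appears in no bag, so the decomposition is invalid.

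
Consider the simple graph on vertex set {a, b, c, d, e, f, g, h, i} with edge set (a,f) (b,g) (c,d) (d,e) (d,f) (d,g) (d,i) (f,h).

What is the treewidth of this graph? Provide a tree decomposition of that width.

Treewidth 1.
One optimal decomposition is:
Bags: B1 = {d, g}  B2 = {d, i}  B3 = {d, f}  B4 = {f, h}  B5 = {d, e}  B6 = {c, d}  B7 = {b, g}  B8 = {a, f}
Tree: B1–B2, B1–B3, B3–B4, B2–B5, B2–B6, B1–B7, B4–B8

Every bag has size at most 2, so the width is 2 − 1 = 1 and tw(G) ≤ 1. Any graph with an edge has treewidth ≥ 1, and G has the edge g–d. Therefore the treewidth is 1.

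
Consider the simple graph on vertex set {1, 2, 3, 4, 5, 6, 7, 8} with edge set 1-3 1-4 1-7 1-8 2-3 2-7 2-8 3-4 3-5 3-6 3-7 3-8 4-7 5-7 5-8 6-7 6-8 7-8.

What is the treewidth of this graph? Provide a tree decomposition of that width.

Every bag has size at most 4, so the width is 4 − 1 = 3 and tw(G) ≤ 3. For the lower bound, the 4 vertices {1, 3, 7, 8} are pairwise adjacent, and any tree decomposition puts a clique entirely inside one bag — forcing width ≥ 3. Therefore the treewidth is 3.

Treewidth 3.
Bags: B1 = {2, 3, 7, 8}  B2 = {3, 5, 7, 8}  B3 = {1, 3, 7, 8}  B4 = {3, 6, 7, 8}  B5 = {1, 3, 4, 7}
Tree: B1–B2, B2–B3, B2–B4, B3–B5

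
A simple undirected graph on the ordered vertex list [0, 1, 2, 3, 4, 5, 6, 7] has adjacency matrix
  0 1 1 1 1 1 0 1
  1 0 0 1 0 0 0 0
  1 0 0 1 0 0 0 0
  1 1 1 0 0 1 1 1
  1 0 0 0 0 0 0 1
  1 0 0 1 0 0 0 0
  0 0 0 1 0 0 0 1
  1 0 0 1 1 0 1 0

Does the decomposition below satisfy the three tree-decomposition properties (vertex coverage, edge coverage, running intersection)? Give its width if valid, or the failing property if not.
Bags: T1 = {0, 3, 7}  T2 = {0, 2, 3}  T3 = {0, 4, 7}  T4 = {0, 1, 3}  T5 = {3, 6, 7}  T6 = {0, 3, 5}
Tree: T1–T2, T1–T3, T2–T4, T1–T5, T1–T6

Checking the three conditions: (i) the bags cover all of {0, 1, 2, 3, 4, 5, 6, 7}; (ii) for each edge, some bag contains both endpoints; (iii) the bags containing any fixed vertex form a subtree. All hold, so the decomposition is valid with width 3 − 1 = 2.

Yes; width 2.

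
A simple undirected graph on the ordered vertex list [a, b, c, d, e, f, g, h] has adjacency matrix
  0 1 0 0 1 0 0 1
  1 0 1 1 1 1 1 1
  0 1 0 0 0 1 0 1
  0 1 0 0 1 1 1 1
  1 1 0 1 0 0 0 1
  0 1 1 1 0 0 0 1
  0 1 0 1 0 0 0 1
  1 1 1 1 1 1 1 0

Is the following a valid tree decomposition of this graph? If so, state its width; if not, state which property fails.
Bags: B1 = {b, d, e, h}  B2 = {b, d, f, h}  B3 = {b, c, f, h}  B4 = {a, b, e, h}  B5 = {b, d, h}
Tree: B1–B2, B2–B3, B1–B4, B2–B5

No — vertex g appears in no bag.

A tree decomposition must satisfy three properties: every vertex lies in some bag; for every edge, both endpoints lie together in some bag; and for every vertex, the bags containing it form a connected subtree. Here vertex g appears in no bag, so the decomposition is invalid.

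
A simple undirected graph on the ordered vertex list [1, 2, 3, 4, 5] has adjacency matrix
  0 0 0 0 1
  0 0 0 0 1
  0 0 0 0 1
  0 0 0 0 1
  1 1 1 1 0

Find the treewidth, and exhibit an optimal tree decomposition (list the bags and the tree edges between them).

Each bag holds 2 vertices, so the decomposition has width 1, which upper-bounds the treewidth. G has an edge, so its treewidth is at least 1. The upper and lower bounds meet at 1, so that is the treewidth.

Treewidth 1.
One such decomposition:
Bags: B1 = {4, 5}  B2 = {2, 5}  B3 = {3, 5}  B4 = {1, 5}
Tree: B1–B2, B1–B3, B1–B4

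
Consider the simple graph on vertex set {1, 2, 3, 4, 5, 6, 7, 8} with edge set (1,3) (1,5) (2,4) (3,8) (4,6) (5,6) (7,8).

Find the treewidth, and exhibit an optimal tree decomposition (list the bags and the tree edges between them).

The largest bag has 2 vertices, giving width 1; this decomposition certifies tw(G) ≤ 1. G has an edge, so its treewidth is at least 1. The upper and lower bounds meet at 1, so that is the treewidth.

Treewidth 1.
One optimal decomposition is:
Bags: B1 = {2, 4}  B2 = {4, 6}  B3 = {5, 6}  B4 = {1, 5}  B5 = {1, 3}  B6 = {3, 8}  B7 = {7, 8}
Tree: B1–B2, B2–B3, B3–B4, B4–B5, B5–B6, B6–B7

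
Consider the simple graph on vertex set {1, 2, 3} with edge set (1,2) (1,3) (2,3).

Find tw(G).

A width-2 tree decomposition is:
Bags: B1 = {1, 2, 3}
Tree: (single bag)
A single bag containing all 3 vertices is trivially a valid decomposition of width 2. On the other hand G contains the 3-clique {1, 2, 3}. A clique must lie in a single bag of any decomposition, so no decomposition can have width below 2. Combining the bounds, tw(G) = 2.

2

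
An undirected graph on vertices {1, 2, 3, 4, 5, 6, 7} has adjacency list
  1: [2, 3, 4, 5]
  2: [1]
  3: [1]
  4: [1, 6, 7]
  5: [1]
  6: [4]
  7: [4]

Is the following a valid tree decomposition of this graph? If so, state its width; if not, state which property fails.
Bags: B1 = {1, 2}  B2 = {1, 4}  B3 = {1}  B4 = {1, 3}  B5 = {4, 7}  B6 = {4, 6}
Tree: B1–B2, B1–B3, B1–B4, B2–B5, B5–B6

No — vertex 5 appears in no bag.

A tree decomposition must satisfy three properties: every vertex lies in some bag; for every edge, both endpoints lie together in some bag; and for every vertex, the bags containing it form a connected subtree. Here vertex 5 appears in no bag, so the decomposition is invalid.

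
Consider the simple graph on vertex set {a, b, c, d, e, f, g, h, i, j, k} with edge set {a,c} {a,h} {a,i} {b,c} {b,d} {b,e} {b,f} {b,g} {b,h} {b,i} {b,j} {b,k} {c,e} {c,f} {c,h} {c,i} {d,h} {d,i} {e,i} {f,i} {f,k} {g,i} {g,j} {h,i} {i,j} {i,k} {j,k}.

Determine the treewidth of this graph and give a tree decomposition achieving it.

Treewidth 3.
One optimal decomposition is:
Bags: B1 = {b, c, f, i}  B2 = {b, f, i, k}  B3 = {b, c, h, i}  B4 = {b, d, h, i}  B5 = {a, c, h, i}  B6 = {b, i, j, k}  B7 = {b, c, e, i}  B8 = {b, g, i, j}
Tree: B1–B2, B1–B3, B3–B4, B3–B5, B2–B6, B3–B7, B6–B8

The largest bag has 4 vertices, giving width 3; this decomposition certifies tw(G) ≤ 3. On the other hand G contains the 4-clique {a, c, h, i}. A clique must lie in a single bag of any decomposition, so no decomposition can have width below 3. Combining the bounds, tw(G) = 3.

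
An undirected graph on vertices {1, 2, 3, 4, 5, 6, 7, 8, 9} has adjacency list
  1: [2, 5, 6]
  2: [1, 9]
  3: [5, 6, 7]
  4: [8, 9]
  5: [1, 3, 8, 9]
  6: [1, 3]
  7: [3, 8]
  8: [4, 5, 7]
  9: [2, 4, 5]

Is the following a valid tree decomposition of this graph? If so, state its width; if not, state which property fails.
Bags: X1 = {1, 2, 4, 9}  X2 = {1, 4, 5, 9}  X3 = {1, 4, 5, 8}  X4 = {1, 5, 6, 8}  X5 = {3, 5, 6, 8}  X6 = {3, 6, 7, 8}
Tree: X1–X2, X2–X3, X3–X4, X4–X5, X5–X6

Yes; width 3.

Checking the three conditions: (i) the bags cover all of {1, 2, 3, 4, 5, 6, 7, 8, 9}; (ii) for each edge, some bag contains both endpoints; (iii) the bags containing any fixed vertex form a subtree. All hold, so the decomposition is valid with width 4 − 1 = 3.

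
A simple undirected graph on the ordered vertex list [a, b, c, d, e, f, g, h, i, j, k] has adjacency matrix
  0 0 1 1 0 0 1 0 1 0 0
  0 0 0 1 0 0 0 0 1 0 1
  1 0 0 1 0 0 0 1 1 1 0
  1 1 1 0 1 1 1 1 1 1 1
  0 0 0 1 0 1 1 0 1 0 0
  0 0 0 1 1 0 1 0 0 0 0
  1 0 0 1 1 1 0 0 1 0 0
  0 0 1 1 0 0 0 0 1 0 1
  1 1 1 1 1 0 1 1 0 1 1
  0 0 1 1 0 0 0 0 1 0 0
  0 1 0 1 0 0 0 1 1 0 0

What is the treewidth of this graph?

3

A width-3 tree decomposition is:
Bags: B1 = {c, d, i, j}  B2 = {a, c, d, i}  B3 = {c, d, h, i}  B4 = {a, d, g, i}  B5 = {d, e, g, i}  B6 = {d, e, f, g}  B7 = {d, h, i, k}  B8 = {b, d, i, k}
Tree: B1–B2, B2–B3, B2–B4, B4–B5, B5–B6, B3–B7, B7–B8
Every bag has size at most 4, so the width is 4 − 1 = 3 and tw(G) ≤ 3. Conversely, {d, e, f, g} is a clique of size 4, and the vertices of any clique must share a bag in every tree decomposition; so some bag has ≥ 4 vertices and tw(G) ≥ 3. Combining the bounds, tw(G) = 3.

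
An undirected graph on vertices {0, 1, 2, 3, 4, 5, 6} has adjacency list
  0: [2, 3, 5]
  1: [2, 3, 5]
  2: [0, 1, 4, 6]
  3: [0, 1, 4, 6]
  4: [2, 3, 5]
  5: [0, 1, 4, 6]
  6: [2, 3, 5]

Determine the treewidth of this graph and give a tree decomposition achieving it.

Treewidth 3.
One optimal decomposition is:
Bags: B1 = {0, 2, 3, 5}  B2 = {2, 3, 4, 5}  B3 = {1, 2, 3, 5}  B4 = {2, 3, 5, 6}
Tree: B1–B2, B2–B3, B3–B4

The largest bag has 4 vertices, giving width 3; this decomposition certifies tw(G) ≤ 3. For the lower bound: the 4 vertex sets {0,3}, {4,5}, {2}, {1} are disjoint, each induces a connected subgraph, and every pair is joined by at least one edge of G. Contracting each set to a single vertex therefore yields K_{4} as a minor, and since treewidth is minor-monotone, tw(G) ≥ tw(K_{4}) = 3. Combining the bounds, tw(G) = 3.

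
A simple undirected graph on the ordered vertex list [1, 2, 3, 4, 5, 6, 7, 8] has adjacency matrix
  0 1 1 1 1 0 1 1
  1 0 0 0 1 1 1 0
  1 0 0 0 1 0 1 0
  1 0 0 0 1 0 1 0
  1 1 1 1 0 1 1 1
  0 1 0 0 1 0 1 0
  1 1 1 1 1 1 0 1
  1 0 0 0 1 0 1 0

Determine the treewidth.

A width-3 tree decomposition is:
Bags: B1 = {1, 2, 5, 7}  B2 = {2, 5, 6, 7}  B3 = {1, 3, 5, 7}  B4 = {1, 5, 7, 8}  B5 = {1, 4, 5, 7}
Tree: B1–B2, B1–B3, B1–B4, B1–B5
Each bag holds 4 vertices, so the decomposition has width 3, which upper-bounds the treewidth. For the lower bound, the 4 vertices {1, 5, 7, 8} are pairwise adjacent, and any tree decomposition puts a clique entirely inside one bag — forcing width ≥ 3. The upper and lower bounds meet at 3, so that is the treewidth.

3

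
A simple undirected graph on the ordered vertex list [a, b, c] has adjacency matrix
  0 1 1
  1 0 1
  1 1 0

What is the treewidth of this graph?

2

A width-2 tree decomposition is:
Bags: B1 = {a, b, c}
Tree: (single bag)
With just one bag of size 3, the width is 3 − 1 = 2, so tw(G) ≤ 2. On the other hand G contains the 3-clique {a, b, c}. A clique must lie in a single bag of any decomposition, so no decomposition can have width below 2. Combining the bounds, tw(G) = 2.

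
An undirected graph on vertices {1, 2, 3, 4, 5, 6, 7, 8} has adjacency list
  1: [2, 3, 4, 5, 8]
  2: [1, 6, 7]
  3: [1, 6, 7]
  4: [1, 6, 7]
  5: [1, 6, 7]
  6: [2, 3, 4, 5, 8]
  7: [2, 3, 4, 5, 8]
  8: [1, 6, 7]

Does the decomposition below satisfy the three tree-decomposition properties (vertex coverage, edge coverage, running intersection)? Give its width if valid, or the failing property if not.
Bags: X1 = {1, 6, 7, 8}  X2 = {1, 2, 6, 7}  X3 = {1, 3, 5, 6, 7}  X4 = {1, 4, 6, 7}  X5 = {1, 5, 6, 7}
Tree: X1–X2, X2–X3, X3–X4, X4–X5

No — bags containing vertex 5 are not connected in the tree.

A tree decomposition must satisfy three properties: every vertex lies in some bag; for every edge, both endpoints lie together in some bag; and for every vertex, the bags containing it form a connected subtree. Here bags containing vertex 5 are not connected in the tree, so the decomposition is invalid.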